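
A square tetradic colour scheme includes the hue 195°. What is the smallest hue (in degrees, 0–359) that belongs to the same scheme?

A square tetradic scheme places four hues every 90°.
The full set through 195° is {15°, 105°, 195°, 285°}.

15°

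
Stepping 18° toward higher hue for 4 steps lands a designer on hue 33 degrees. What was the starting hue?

321°

4 steps of 18° (toward higher hue) give a net shift of +72°.
Start = end − shift: 33 − 72 = -39 → -39 + 360 = 321°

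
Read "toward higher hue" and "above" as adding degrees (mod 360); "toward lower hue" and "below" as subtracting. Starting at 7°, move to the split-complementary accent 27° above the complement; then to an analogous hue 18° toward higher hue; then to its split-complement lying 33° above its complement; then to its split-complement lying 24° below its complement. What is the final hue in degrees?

split-comp 27° ↑ +207°: 7 + 207 = 214°
analog 18° ↑ +18°: 214 + 18 = 232°
split-comp 33° ↑ +213°: 232 + 213 = 445 → 445 − 360 = 85°
split-comp 24° ↓ +156°: 85 + 156 = 241°

241°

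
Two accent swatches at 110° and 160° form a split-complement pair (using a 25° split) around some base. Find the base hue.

The accents sit 25° either side of the complement, so the complement is their short-arc midpoint on the wheel.
Short-arc midpoint of 110° and 160°: 135°.
Base is 180° from the complement: 135 − 180 = -45 → -45 + 360 = 315°

315°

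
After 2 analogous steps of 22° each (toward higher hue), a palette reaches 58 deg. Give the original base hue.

14°

2 steps of 22° (toward higher hue) give a net shift of +44°.
Start = end − shift: 58 − 44 = 14°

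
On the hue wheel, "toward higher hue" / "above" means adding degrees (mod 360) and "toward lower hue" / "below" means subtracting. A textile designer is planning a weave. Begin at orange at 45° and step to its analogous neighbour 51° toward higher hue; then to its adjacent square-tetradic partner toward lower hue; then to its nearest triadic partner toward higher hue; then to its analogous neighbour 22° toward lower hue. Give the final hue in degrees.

104°

+51° (analog 51° ↑): 45 + 51 = 96°
−90° (square ↓): 96 − 90 = 6°
+120° (triadic ↑): 6 + 120 = 126°
−22° (analog 22° ↓): 126 − 22 = 104°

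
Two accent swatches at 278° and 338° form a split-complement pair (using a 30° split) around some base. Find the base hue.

The accents sit 30° either side of the complement, so the complement is their short-arc midpoint on the wheel.
Short-arc midpoint of 278° and 338°: 308°.
Base is 180° from the complement: 308 − 180 = 128°

128°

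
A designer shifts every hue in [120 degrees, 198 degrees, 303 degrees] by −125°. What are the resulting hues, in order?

355°, 73°, 178°

120 − 125 = -5 → -5 + 360 = 355°
198 − 125 = 73°
303 − 125 = 178°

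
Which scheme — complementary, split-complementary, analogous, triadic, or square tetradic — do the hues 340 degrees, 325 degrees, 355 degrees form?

Sort the hues: 325°, 340°, 355°.
Successive gaps around the wheel: 15°, 15°, 330°.
A run of hues at equal small steps (15°) with one large closing gap is an analogous group.

analogous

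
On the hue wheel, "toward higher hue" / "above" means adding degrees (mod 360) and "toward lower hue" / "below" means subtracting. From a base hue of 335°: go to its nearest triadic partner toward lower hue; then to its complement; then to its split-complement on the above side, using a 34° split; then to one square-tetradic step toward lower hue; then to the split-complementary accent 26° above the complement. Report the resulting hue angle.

−120° (triadic ↓): 335 − 120 = 215°
+180° (complement): 215 + 180 = 395 → 395 − 360 = 35°
+214° (split-comp 34° ↑): 35 + 214 = 249°
−90° (square ↓): 249 − 90 = 159°
+206° (split-comp 26° ↑): 159 + 206 = 365 → 365 − 360 = 5°

5°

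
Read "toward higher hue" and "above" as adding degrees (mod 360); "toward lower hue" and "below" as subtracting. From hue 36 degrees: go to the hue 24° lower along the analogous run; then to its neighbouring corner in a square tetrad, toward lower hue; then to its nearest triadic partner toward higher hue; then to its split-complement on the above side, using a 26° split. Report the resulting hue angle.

248°

−24° (analog 24° ↓): 36 − 24 = 12°
−90° (square ↓): 12 − 90 = -78 → -78 + 360 = 282°
+120° (triadic ↑): 282 + 120 = 402 → 402 − 360 = 42°
+206° (split-comp 26° ↑): 42 + 206 = 248°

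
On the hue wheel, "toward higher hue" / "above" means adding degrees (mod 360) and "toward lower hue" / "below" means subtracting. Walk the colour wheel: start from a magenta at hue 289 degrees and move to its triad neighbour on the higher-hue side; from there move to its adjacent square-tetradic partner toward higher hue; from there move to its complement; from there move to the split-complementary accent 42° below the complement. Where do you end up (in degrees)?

triadic ↑ +120°: 289 + 120 = 409 → 409 − 360 = 49°
square ↑ +90°: 49 + 90 = 139°
complement +180°: 139 + 180 = 319°
split-comp 42° ↓ +138°: 319 + 138 = 457 → 457 − 360 = 97°

97°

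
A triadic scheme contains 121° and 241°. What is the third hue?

A triad spaces three hues 120° apart.
The full set is {1°, 121°, 241°}.

1°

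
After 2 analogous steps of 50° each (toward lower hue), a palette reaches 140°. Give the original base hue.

2 steps of 50° (toward lower hue) give a net shift of −100°.
Start = end − shift: 140 + 100 = 240°

240°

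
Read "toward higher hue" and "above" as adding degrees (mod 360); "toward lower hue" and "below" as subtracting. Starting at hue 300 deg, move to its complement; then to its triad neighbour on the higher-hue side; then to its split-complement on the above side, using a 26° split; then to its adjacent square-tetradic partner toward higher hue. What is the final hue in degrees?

+180° (complement): 300 + 180 = 480 → 480 − 360 = 120°
+120° (triadic ↑): 120 + 120 = 240°
+206° (split-comp 26° ↑): 240 + 206 = 446 → 446 − 360 = 86°
+90° (square ↑): 86 + 90 = 176°

176°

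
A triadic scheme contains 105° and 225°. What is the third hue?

345°

A triad spaces three hues 120° apart.
The full set is {105°, 225°, 345°}.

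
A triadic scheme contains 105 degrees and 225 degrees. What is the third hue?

345°

A triad spaces three hues 120° apart.
The full set is {105°, 225°, 345°}.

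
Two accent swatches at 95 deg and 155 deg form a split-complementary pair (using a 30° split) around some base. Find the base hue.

305°

The accents sit 30° either side of the complement, so the complement is their short-arc midpoint on the wheel.
Short-arc midpoint of 95° and 155°: 125°.
Base is 180° from the complement: 125 − 180 = -55 → -55 + 360 = 305°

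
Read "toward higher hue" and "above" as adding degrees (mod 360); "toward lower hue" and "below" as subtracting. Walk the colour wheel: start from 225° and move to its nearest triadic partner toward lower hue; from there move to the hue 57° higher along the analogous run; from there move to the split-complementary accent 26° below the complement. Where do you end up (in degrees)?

triadic ↓ −120°: 225 − 120 = 105°
analog 57° ↑ +57°: 105 + 57 = 162°
split-comp 26° ↓ +154°: 162 + 154 = 316°

316°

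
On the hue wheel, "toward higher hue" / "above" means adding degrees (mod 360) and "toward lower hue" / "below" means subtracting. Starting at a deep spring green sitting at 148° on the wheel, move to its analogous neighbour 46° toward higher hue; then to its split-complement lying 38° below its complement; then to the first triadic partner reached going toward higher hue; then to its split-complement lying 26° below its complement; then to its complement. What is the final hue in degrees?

analog 46° ↑ +46°: 148 + 46 = 194°
split-comp 38° ↓ +142°: 194 + 142 = 336°
triadic ↑ +120°: 336 + 120 = 456 → 456 − 360 = 96°
split-comp 26° ↓ +154°: 96 + 154 = 250°
complement +180°: 250 + 180 = 430 → 430 − 360 = 70°

70°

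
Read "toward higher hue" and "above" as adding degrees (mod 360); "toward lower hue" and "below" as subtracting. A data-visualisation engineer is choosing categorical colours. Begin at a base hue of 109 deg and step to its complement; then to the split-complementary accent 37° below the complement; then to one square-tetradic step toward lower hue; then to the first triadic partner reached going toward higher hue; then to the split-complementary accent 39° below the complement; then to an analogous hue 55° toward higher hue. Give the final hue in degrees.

298°

complement +180°: 109 + 180 = 289°
split-comp 37° ↓ +143°: 289 + 143 = 432 → 432 − 360 = 72°
square ↓ −90°: 72 − 90 = -18 → -18 + 360 = 342°
triadic ↑ +120°: 342 + 120 = 462 → 462 − 360 = 102°
split-comp 39° ↓ +141°: 102 + 141 = 243°
analog 55° ↑ +55°: 243 + 55 = 298°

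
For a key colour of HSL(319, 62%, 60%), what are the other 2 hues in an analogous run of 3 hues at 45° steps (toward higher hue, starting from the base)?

Analogous hues sit every 45° along the wheel.
319 + 45 = 364 → 364 − 360 = 4°
319 + 90 = 409 → 409 − 360 = 49°

4° and 49°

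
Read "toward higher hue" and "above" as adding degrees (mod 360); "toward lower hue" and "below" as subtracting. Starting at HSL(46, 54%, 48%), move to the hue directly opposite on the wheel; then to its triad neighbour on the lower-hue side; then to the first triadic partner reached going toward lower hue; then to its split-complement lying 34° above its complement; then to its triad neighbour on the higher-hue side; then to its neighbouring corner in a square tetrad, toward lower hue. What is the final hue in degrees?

230°

46 + 180 = 226°   (complement)
226 − 120 = 106°   (triadic ↓)
106 − 120 = -14 → -14 + 360 = 346°   (triadic ↓)
346 + 214 = 560 → 560 − 360 = 200°   (split-comp 34° ↑)
200 + 120 = 320°   (triadic ↑)
320 − 90 = 230°   (square ↓)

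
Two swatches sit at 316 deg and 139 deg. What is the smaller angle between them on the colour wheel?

|316 − 139| = 177.
177 ≤ 180, so the shorter arc is 177°.

177°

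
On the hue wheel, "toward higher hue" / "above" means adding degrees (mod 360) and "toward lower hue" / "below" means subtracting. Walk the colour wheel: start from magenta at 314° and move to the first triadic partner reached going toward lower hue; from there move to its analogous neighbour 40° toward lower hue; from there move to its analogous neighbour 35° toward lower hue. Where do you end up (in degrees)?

119°

−120° (triadic ↓): 314 − 120 = 194°
−40° (analog 40° ↓): 194 − 40 = 154°
−35° (analog 35° ↓): 154 − 35 = 119°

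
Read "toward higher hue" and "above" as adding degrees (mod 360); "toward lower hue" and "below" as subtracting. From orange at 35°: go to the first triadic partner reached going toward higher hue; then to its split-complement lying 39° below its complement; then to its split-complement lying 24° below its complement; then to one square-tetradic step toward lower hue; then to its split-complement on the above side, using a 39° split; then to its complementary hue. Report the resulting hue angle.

41°

triadic ↑ +120°: 35 + 120 = 155°
split-comp 39° ↓ +141°: 155 + 141 = 296°
split-comp 24° ↓ +156°: 296 + 156 = 452 → 452 − 360 = 92°
square ↓ −90°: 92 − 90 = 2°
split-comp 39° ↑ +219°: 2 + 219 = 221°
complement +180°: 221 + 180 = 401 → 401 − 360 = 41°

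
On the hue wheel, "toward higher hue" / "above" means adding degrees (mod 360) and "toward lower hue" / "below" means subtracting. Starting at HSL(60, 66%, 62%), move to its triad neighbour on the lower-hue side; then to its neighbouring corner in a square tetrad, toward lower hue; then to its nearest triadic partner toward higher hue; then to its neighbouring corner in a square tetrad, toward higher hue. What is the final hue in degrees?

triadic ↓ −120°: 60 − 120 = -60 → -60 + 360 = 300°
square ↓ −90°: 300 − 90 = 210°
triadic ↑ +120°: 210 + 120 = 330°
square ↑ +90°: 330 + 90 = 420 → 420 − 360 = 60°

60°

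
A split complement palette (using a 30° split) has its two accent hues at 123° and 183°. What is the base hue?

The accents sit 30° either side of the complement, so the complement is their short-arc midpoint on the wheel.
Short-arc midpoint of 123° and 183°: 153°.
Base is 180° from the complement: 153 − 180 = -27 → -27 + 360 = 333°

333°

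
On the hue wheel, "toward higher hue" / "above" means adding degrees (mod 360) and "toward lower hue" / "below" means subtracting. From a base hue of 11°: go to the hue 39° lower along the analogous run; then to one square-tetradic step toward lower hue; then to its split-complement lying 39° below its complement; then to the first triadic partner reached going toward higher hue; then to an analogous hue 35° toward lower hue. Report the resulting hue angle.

analog 39° ↓ −39°: 11 − 39 = -28 → -28 + 360 = 332°
square ↓ −90°: 332 − 90 = 242°
split-comp 39° ↓ +141°: 242 + 141 = 383 → 383 − 360 = 23°
triadic ↑ +120°: 23 + 120 = 143°
analog 35° ↓ −35°: 143 − 35 = 108°

108°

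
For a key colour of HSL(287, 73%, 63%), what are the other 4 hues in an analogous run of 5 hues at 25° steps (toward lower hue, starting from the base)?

Analogous hues sit every 25° along the wheel.
287 − 25 = 262°
287 − 50 = 237°
287 − 75 = 212°
287 − 100 = 187°

262°, 237°, 212°, 187°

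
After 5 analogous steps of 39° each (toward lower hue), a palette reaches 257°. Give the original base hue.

5 steps of 39° (toward lower hue) give a net shift of −195°.
Start = end − shift: 257 + 195 = 452 → 452 − 360 = 92°

92°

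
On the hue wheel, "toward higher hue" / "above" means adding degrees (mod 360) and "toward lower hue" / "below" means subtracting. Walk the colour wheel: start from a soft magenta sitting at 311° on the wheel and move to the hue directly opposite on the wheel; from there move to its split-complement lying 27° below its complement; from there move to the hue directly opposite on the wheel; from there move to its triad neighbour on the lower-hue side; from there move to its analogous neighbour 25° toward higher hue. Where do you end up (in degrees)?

9°

+180° (complement): 311 + 180 = 491 → 491 − 360 = 131°
+153° (split-comp 27° ↓): 131 + 153 = 284°
+180° (complement): 284 + 180 = 464 → 464 − 360 = 104°
−120° (triadic ↓): 104 − 120 = -16 → -16 + 360 = 344°
+25° (analog 25° ↑): 344 + 25 = 369 → 369 − 360 = 9°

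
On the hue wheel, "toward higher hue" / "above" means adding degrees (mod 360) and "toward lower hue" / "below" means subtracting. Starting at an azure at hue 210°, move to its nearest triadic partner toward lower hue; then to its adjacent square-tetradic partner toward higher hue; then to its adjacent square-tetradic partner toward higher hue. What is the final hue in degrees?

270°

210 − 120 = 90°   (triadic ↓)
90 + 90 = 180°   (square ↑)
180 + 90 = 270°   (square ↑)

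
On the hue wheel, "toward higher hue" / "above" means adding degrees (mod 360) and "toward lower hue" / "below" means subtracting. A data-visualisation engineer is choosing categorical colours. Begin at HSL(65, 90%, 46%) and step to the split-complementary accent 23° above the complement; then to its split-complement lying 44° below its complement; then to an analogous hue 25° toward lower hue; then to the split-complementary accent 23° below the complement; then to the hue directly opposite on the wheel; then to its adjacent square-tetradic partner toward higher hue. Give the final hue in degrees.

split-comp 23° ↑ +203°: 65 + 203 = 268°
split-comp 44° ↓ +136°: 268 + 136 = 404 → 404 − 360 = 44°
analog 25° ↓ −25°: 44 − 25 = 19°
split-comp 23° ↓ +157°: 19 + 157 = 176°
complement +180°: 176 + 180 = 356°
square ↑ +90°: 356 + 90 = 446 → 446 − 360 = 86°

86°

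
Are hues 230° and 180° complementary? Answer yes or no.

no

Angular distance: |230 − 180| = 50 = 50°.
Complementary requires 180°.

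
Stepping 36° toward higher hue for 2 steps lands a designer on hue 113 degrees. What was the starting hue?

41°

2 steps of 36° (toward higher hue) give a net shift of +72°.
Start = end − shift: 113 − 72 = 41°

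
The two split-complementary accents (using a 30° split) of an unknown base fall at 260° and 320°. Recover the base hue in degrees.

110°

The accents sit 30° either side of the complement, so the complement is their short-arc midpoint on the wheel.
Short-arc midpoint of 260° and 320°: 290°.
Base is 180° from the complement: 290 − 180 = 110°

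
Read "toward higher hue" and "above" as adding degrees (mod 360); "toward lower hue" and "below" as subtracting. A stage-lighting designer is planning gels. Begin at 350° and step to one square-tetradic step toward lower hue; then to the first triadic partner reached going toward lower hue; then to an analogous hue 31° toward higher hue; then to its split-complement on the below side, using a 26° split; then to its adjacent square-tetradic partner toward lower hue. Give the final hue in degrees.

square ↓ −90°: 350 − 90 = 260°
triadic ↓ −120°: 260 − 120 = 140°
analog 31° ↑ +31°: 140 + 31 = 171°
split-comp 26° ↓ +154°: 171 + 154 = 325°
square ↓ −90°: 325 − 90 = 235°

235°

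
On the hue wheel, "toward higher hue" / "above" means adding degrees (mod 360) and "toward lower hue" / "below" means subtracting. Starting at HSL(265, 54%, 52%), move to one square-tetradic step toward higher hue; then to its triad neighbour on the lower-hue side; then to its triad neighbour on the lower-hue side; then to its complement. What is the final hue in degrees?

square ↑ +90°: 265 + 90 = 355°
triadic ↓ −120°: 355 − 120 = 235°
triadic ↓ −120°: 235 − 120 = 115°
complement +180°: 115 + 180 = 295°

295°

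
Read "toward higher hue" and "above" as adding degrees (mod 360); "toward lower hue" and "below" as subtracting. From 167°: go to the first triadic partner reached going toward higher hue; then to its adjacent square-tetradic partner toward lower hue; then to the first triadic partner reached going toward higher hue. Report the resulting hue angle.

167 + 120 = 287°   (triadic ↑)
287 − 90 = 197°   (square ↓)
197 + 120 = 317°   (triadic ↑)

317°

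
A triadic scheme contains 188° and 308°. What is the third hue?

A triad spaces three hues 120° apart.
The full set is {68°, 188°, 308°}.

68°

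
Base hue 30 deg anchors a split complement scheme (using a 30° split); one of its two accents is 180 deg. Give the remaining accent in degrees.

240°

Split-complementary hues sit 30° either side of the complement.
Complement of the base 30°: 30 + 180 = 210°
The given accent 180° is 30° one side of 210°; the other accent sits 30° the other side: 210 + 30 = 240°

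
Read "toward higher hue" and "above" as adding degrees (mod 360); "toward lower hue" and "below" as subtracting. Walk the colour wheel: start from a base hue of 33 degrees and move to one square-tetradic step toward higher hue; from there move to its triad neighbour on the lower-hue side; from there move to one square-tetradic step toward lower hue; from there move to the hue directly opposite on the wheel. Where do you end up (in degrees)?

+90° (square ↑): 33 + 90 = 123°
−120° (triadic ↓): 123 − 120 = 3°
−90° (square ↓): 3 − 90 = -87 → -87 + 360 = 273°
+180° (complement): 273 + 180 = 453 → 453 − 360 = 93°

93°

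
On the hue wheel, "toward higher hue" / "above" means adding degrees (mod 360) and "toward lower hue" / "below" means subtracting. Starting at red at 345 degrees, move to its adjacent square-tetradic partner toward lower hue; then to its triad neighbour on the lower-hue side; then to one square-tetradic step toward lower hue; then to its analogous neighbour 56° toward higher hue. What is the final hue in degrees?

101°

345 − 90 = 255°   (square ↓)
255 − 120 = 135°   (triadic ↓)
135 − 90 = 45°   (square ↓)
45 + 56 = 101°   (analog 56° ↑)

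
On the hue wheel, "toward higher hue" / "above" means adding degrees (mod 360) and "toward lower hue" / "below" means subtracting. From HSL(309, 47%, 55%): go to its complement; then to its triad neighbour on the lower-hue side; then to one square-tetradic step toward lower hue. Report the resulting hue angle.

279°

complement +180°: 309 + 180 = 489 → 489 − 360 = 129°
triadic ↓ −120°: 129 − 120 = 9°
square ↓ −90°: 9 − 90 = -81 → -81 + 360 = 279°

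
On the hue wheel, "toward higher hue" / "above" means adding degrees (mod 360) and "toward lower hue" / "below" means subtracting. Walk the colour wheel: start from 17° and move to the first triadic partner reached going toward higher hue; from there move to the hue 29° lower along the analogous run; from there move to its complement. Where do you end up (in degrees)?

17 + 120 = 137°   (triadic ↑)
137 − 29 = 108°   (analog 29° ↓)
108 + 180 = 288°   (complement)

288°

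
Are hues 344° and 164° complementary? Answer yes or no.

yes

Angular distance: |344 − 164| = 180 = 180°.
Complementary requires 180°.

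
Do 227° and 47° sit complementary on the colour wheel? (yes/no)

Angular distance: |227 − 47| = 180 = 180°.
Complementary requires 180°.

yes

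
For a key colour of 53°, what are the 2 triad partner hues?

A triad places three hues 120° apart.
53 + 120 = 173°
53 + 240 = 293°

173° and 293°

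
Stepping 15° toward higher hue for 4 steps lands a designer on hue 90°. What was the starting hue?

30°

4 steps of 15° (toward higher hue) give a net shift of +60°.
Start = end − shift: 90 − 60 = 30°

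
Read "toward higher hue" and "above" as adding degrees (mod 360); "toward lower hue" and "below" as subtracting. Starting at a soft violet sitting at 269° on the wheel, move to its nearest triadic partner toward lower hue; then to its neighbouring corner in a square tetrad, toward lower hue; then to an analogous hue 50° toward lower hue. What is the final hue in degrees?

9°

−120° (triadic ↓): 269 − 120 = 149°
−90° (square ↓): 149 − 90 = 59°
−50° (analog 50° ↓): 59 − 50 = 9°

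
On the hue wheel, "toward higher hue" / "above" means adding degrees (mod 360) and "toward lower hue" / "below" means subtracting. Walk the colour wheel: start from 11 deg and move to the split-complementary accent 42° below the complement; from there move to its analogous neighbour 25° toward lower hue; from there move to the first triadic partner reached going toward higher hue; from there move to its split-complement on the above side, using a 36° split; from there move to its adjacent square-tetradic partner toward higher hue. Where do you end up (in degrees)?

11 + 138 = 149°   (split-comp 42° ↓)
149 − 25 = 124°   (analog 25° ↓)
124 + 120 = 244°   (triadic ↑)
244 + 216 = 460 → 460 − 360 = 100°   (split-comp 36° ↑)
100 + 90 = 190°   (square ↑)

190°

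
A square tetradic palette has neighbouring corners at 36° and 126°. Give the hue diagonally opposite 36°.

A square tetradic scheme places four hues 90° apart; opposite corners are 180° apart.
36 + 180 = 216°

216°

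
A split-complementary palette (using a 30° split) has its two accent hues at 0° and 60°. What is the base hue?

The accents sit 30° either side of the complement, so the complement is their short-arc midpoint on the wheel.
Short-arc midpoint of 0° and 60°: 30°.
Base is 180° from the complement: 30 − 180 = -150 → -150 + 360 = 210°

210°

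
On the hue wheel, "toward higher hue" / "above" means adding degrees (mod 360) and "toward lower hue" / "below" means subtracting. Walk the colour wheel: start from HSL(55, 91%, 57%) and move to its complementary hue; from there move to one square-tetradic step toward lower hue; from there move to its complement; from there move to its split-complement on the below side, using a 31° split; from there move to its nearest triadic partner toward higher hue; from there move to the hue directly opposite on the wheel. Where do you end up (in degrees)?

54°

55 + 180 = 235°   (complement)
235 − 90 = 145°   (square ↓)
145 + 180 = 325°   (complement)
325 + 149 = 474 → 474 − 360 = 114°   (split-comp 31° ↓)
114 + 120 = 234°   (triadic ↑)
234 + 180 = 414 → 414 − 360 = 54°   (complement)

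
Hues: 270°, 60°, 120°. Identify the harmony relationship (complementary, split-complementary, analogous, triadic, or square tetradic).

split-complementary

Sort the hues: 60°, 120°, 270°.
Successive gaps around the wheel: 60°, 150°, 150°.
Two 150° gaps and one 60° gap — a base hue opposite a pair of accents 30° either side of its complement — is the split-complementary pattern.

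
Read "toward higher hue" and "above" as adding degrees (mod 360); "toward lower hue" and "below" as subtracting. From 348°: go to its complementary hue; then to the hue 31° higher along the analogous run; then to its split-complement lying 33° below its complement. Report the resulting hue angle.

346°

complement +180°: 348 + 180 = 528 → 528 − 360 = 168°
analog 31° ↑ +31°: 168 + 31 = 199°
split-comp 33° ↓ +147°: 199 + 147 = 346°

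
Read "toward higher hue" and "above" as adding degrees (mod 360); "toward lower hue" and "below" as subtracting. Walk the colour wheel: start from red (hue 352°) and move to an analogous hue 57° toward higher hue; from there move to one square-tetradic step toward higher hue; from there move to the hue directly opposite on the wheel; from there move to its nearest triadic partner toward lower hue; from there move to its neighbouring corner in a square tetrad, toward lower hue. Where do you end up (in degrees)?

109°

+57° (analog 57° ↑): 352 + 57 = 409 → 409 − 360 = 49°
+90° (square ↑): 49 + 90 = 139°
+180° (complement): 139 + 180 = 319°
−120° (triadic ↓): 319 − 120 = 199°
−90° (square ↓): 199 − 90 = 109°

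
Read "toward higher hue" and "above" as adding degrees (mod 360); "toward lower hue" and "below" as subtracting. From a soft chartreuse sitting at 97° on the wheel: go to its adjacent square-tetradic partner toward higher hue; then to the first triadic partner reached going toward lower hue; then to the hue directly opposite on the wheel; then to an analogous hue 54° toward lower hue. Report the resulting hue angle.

97 + 90 = 187°   (square ↑)
187 − 120 = 67°   (triadic ↓)
67 + 180 = 247°   (complement)
247 − 54 = 193°   (analog 54° ↓)

193°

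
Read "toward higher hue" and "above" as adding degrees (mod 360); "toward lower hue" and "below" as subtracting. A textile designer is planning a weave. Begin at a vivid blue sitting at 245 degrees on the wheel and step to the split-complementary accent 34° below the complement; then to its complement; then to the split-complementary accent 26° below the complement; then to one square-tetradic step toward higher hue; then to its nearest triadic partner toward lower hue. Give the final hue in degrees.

335°

+146° (split-comp 34° ↓): 245 + 146 = 391 → 391 − 360 = 31°
+180° (complement): 31 + 180 = 211°
+154° (split-comp 26° ↓): 211 + 154 = 365 → 365 − 360 = 5°
+90° (square ↑): 5 + 90 = 95°
−120° (triadic ↓): 95 − 120 = -25 → -25 + 360 = 335°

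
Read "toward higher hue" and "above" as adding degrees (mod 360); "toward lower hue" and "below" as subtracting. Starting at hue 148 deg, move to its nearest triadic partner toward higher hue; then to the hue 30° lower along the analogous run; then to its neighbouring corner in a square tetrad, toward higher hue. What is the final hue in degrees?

triadic ↑ +120°: 148 + 120 = 268°
analog 30° ↓ −30°: 268 − 30 = 238°
square ↑ +90°: 238 + 90 = 328°

328°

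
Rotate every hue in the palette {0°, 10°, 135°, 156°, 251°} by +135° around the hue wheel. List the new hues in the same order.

0 + 135 = 135°
10 + 135 = 145°
135 + 135 = 270°
156 + 135 = 291°
251 + 135 = 386 → 386 − 360 = 26°

135°, 145°, 270°, 291°, 26°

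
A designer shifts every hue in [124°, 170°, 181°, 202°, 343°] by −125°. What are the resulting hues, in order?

124 − 125 = -1 → -1 + 360 = 359°
170 − 125 = 45°
181 − 125 = 56°
202 − 125 = 77°
343 − 125 = 218°

359°, 45°, 56°, 77°, 218°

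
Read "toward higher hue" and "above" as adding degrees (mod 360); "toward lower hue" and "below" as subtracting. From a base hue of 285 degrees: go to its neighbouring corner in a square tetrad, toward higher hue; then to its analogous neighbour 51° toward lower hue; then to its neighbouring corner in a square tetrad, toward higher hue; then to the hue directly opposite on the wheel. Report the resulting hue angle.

234°

285 + 90 = 375 → 375 − 360 = 15°   (square ↑)
15 − 51 = -36 → -36 + 360 = 324°   (analog 51° ↓)
324 + 90 = 414 → 414 − 360 = 54°   (square ↑)
54 + 180 = 234°   (complement)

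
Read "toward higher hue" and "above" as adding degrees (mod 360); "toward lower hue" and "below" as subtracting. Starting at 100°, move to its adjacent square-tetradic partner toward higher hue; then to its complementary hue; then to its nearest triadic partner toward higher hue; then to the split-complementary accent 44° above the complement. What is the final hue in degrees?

square ↑ +90°: 100 + 90 = 190°
complement +180°: 190 + 180 = 370 → 370 − 360 = 10°
triadic ↑ +120°: 10 + 120 = 130°
split-comp 44° ↑ +224°: 130 + 224 = 354°

354°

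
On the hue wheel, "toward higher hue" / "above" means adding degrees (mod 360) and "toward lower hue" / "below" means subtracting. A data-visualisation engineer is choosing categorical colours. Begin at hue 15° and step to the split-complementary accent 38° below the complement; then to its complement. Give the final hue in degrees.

337°

15 + 142 = 157°   (split-comp 38° ↓)
157 + 180 = 337°   (complement)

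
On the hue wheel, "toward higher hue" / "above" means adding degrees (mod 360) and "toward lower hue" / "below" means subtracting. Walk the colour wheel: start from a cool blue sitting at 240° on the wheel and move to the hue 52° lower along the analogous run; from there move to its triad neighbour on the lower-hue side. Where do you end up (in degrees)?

−52° (analog 52° ↓): 240 − 52 = 188°
−120° (triadic ↓): 188 − 120 = 68°

68°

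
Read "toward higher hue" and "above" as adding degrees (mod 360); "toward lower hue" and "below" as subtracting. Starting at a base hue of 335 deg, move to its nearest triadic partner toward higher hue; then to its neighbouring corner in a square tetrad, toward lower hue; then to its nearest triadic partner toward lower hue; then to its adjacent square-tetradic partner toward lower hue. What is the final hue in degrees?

155°

triadic ↑ +120°: 335 + 120 = 455 → 455 − 360 = 95°
square ↓ −90°: 95 − 90 = 5°
triadic ↓ −120°: 5 − 120 = -115 → -115 + 360 = 245°
square ↓ −90°: 245 − 90 = 155°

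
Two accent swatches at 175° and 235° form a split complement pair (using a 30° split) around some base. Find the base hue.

The accents sit 30° either side of the complement, so the complement is their short-arc midpoint on the wheel.
Short-arc midpoint of 175° and 235°: 205°.
Base is 180° from the complement: 205 − 180 = 25°

25°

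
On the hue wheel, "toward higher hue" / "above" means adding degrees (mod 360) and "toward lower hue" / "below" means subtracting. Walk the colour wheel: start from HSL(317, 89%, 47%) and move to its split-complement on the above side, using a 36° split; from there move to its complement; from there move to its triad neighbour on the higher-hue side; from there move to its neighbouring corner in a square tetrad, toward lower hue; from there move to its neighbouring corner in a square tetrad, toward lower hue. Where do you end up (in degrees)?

293°

split-comp 36° ↑ +216°: 317 + 216 = 533 → 533 − 360 = 173°
complement +180°: 173 + 180 = 353°
triadic ↑ +120°: 353 + 120 = 473 → 473 − 360 = 113°
square ↓ −90°: 113 − 90 = 23°
square ↓ −90°: 23 − 90 = -67 → -67 + 360 = 293°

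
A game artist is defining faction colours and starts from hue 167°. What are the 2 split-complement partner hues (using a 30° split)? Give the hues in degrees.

317° and 17°

Split-complementary hues sit 30° either side of the complement.
Complement of 167°: 167 + 180 = 347°
347 − 30 = 317°
347 + 30 = 377 → 377 − 360 = 17°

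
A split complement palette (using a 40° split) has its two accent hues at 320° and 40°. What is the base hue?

180°

The accents sit 40° either side of the complement, so the complement is their short-arc midpoint on the wheel.
Short-arc midpoint of 320° and 40°: 0°.
Base is 180° from the complement: 0 − 180 = -180 → -180 + 360 = 180°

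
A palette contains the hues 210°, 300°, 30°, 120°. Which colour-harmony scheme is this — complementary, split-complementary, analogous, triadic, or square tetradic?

Sort the hues: 30°, 120°, 210°, 300°.
Successive gaps around the wheel: 90°, 90°, 90°, 90°.
Four hues every 90° form a square tetradic scheme.

square tetradic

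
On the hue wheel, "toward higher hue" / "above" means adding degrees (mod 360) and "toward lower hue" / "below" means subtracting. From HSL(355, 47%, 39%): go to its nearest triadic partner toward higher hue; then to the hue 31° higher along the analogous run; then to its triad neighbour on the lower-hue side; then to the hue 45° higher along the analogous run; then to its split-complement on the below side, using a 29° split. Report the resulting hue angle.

222°

+120° (triadic ↑): 355 + 120 = 475 → 475 − 360 = 115°
+31° (analog 31° ↑): 115 + 31 = 146°
−120° (triadic ↓): 146 − 120 = 26°
+45° (analog 45° ↑): 26 + 45 = 71°
+151° (split-comp 29° ↓): 71 + 151 = 222°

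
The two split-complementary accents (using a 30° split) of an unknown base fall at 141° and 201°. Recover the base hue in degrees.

The accents sit 30° either side of the complement, so the complement is their short-arc midpoint on the wheel.
Short-arc midpoint of 141° and 201°: 171°.
Base is 180° from the complement: 171 − 180 = -9 → -9 + 360 = 351°

351°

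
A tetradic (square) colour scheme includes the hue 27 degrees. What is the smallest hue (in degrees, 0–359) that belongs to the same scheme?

A square tetradic scheme places four hues every 90°.
The full set through 27° is {27°, 117°, 207°, 297°}.

27°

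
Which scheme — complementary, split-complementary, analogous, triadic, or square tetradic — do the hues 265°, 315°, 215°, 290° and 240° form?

Sort the hues: 215°, 240°, 265°, 290°, 315°.
Successive gaps around the wheel: 25°, 25°, 25°, 25°, 260°.
A run of hues at equal small steps (25°) with one large closing gap is an analogous group.

analogous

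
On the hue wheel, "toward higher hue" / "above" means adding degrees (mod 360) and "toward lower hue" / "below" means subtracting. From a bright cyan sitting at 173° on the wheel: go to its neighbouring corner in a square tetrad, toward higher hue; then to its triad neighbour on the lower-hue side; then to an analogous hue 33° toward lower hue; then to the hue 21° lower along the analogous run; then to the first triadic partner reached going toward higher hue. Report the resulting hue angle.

173 + 90 = 263°   (square ↑)
263 − 120 = 143°   (triadic ↓)
143 − 33 = 110°   (analog 33° ↓)
110 − 21 = 89°   (analog 21° ↓)
89 + 120 = 209°   (triadic ↑)

209°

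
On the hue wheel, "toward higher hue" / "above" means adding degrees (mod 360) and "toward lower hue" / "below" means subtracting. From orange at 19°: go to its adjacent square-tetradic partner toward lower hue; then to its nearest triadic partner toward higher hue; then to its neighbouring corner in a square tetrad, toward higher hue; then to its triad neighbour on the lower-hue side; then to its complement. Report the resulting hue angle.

square ↓ −90°: 19 − 90 = -71 → -71 + 360 = 289°
triadic ↑ +120°: 289 + 120 = 409 → 409 − 360 = 49°
square ↑ +90°: 49 + 90 = 139°
triadic ↓ −120°: 139 − 120 = 19°
complement +180°: 19 + 180 = 199°

199°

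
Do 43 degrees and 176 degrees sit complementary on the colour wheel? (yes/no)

no

Angular distance: |43 − 176| = 133 = 133°.
Complementary requires 180°.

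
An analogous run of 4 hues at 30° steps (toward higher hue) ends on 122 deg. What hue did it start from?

3 steps of 30° (toward higher hue) give a net shift of +90°.
Start = end − shift: 122 − 90 = 32°

32°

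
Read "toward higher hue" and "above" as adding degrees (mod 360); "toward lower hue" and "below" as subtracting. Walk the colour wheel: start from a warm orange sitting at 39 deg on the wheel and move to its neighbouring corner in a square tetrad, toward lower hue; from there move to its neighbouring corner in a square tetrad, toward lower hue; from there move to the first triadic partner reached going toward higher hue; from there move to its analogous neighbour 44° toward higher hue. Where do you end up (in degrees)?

square ↓ −90°: 39 − 90 = -51 → -51 + 360 = 309°
square ↓ −90°: 309 − 90 = 219°
triadic ↑ +120°: 219 + 120 = 339°
analog 44° ↑ +44°: 339 + 44 = 383 → 383 − 360 = 23°

23°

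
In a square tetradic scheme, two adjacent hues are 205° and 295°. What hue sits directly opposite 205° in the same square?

A square tetradic scheme places four hues 90° apart; opposite corners are 180° apart.
205 + 180 = 385 → 385 − 360 = 25°

25°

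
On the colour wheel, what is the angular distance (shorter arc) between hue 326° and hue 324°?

|326 − 324| = 2.
2 ≤ 180, so the shorter arc is 2°.

2°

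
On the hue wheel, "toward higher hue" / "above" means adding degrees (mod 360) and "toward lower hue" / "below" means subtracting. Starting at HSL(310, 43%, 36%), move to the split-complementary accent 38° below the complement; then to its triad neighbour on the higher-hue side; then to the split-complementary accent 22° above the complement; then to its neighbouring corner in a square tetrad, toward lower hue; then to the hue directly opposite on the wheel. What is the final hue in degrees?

144°

310 + 142 = 452 → 452 − 360 = 92°   (split-comp 38° ↓)
92 + 120 = 212°   (triadic ↑)
212 + 202 = 414 → 414 − 360 = 54°   (split-comp 22° ↑)
54 − 90 = -36 → -36 + 360 = 324°   (square ↓)
324 + 180 = 504 → 504 − 360 = 144°   (complement)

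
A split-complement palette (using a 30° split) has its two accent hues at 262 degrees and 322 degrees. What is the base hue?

112°

The accents sit 30° either side of the complement, so the complement is their short-arc midpoint on the wheel.
Short-arc midpoint of 262° and 322°: 292°.
Base is 180° from the complement: 292 − 180 = 112°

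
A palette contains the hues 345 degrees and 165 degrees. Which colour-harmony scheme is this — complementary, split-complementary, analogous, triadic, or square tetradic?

complementary

Sort the hues: 165°, 345°.
Successive gaps around the wheel: 180°, 180°.
Two hues 180° apart are complementary.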